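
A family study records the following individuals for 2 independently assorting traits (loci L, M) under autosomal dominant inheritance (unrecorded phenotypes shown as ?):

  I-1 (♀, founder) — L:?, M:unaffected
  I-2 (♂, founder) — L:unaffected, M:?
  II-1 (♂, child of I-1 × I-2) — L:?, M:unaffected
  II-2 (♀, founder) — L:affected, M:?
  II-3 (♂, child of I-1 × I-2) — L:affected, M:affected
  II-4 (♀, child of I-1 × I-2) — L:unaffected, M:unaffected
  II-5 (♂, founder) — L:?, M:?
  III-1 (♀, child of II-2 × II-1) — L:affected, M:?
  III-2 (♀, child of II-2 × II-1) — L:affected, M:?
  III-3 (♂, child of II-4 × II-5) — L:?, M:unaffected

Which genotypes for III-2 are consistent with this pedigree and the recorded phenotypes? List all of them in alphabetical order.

L/I-1 ? ·: Ll
L/I-2 un ·: ll
L/II-1 ? I-1×I-2: ll|Ll
L/II-2 aff ·: Ll|LL
L/II-3 aff I-1×I-2: Ll
L/II-4 un I-1×I-2: ll
L/II-5 ? ·: ll|Ll|LL
L/III-1 aff II-2×II-1: Ll|LL
L/III-2 aff II-2×II-1: Ll|LL
L/III-3 ? II-4×II-5: ll|Ll
⇒ L over [I-1,I-2,II-1,II-2,II-3,II-4,II-5,III-1,III-2,III-3]: 40 consistent
M/I-1 un ·: mm
M/I-2 ? ·: Mm
M/II-1 un I-1×I-2: mm
M/II-2 ? ·: mm|Mm|MM
M/II-3 aff I-1×I-2: Mm
M/II-4 un I-1×I-2: mm
M/II-5 ? ·: mm|Mm
M/III-1 ? II-2×II-1: mm|Mm
M/III-2 ? II-2×II-1: mm|Mm
M/III-3 un II-4×II-5: mm
⇒ M over [I-1,I-2,II-1,II-2,II-3,II-4,II-5,III-1,III-2,III-3]: 12 consistent

III-2 ∈ {LL Mm, LL mm, Ll Mm, Ll mm}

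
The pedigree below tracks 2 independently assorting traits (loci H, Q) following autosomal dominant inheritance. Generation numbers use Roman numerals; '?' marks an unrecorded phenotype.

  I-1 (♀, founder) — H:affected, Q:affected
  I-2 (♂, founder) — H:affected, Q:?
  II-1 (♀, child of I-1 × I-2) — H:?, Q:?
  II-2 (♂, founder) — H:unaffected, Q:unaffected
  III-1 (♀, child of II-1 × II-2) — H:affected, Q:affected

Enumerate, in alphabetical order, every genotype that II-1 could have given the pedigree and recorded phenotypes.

II-1 ∈ {HH QQ, HH Qq, Hh QQ, Hh Qq}

H/I-1 aff ·: Hh|HH
H/I-2 aff ·: Hh|HH
H/II-1 ? I-1×I-2: Hh|HH
H/II-2 un ·: hh
H/III-1 aff II-1×II-2: Hh
⇒ H over [I-1,I-2,II-1,II-2,III-1]: 7 consistent
Q/I-1 aff ·: Qq|QQ
Q/I-2 ? ·: qq|Qq|QQ
Q/II-1 ? I-1×I-2: Qq|QQ
Q/II-2 un ·: qq
Q/III-1 aff II-1×II-2: Qq
⇒ Q over [I-1,I-2,II-1,II-2,III-1]: 9 consistent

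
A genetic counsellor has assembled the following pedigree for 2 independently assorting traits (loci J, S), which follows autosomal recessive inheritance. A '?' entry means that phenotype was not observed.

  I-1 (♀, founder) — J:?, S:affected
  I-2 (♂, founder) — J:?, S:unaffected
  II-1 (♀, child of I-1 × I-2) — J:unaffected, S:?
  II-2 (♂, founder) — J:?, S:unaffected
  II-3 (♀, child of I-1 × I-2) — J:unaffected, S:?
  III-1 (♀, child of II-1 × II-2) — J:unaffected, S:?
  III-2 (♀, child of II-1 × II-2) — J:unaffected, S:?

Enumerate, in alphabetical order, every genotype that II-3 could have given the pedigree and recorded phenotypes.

J/I-1 ? ·: JJ|Jj|jj
J/I-2 ? ·: JJ|Jj|jj
J/II-1 un I-1×I-2: JJ|Jj
J/II-2 ? ·: JJ|Jj|jj
J/II-3 un I-1×I-2: JJ|Jj
J/III-1 un II-1×II-2: JJ|Jj
J/III-2 un II-1×II-2: JJ|Jj
⇒ J over [I-1,I-2,II-1,II-2,II-3,III-1,III-2]: 132 consistent
S/I-1 aff ·: ss
S/I-2 un ·: SS|Ss
S/II-1 ? I-1×I-2: Ss|ss
S/II-2 un ·: SS|Ss
S/II-3 ? I-1×I-2: Ss|ss
S/III-1 ? II-1×II-2: SS|Ss|ss
S/III-2 ? II-1×II-2: SS|Ss|ss
⇒ S over [I-1,I-2,II-1,II-2,II-3,III-1,III-2]: 49 consistent

II-3 ∈ {JJ Ss, JJ ss, Jj Ss, Jj ss}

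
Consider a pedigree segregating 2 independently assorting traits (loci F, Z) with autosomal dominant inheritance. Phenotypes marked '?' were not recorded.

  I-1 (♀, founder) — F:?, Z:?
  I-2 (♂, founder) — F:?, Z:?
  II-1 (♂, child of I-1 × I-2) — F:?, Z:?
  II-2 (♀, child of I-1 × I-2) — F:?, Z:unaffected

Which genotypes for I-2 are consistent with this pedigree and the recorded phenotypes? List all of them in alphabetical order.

F/I-1 ? ·: ff|Ff|FF
F/I-2 ? ·: ff|Ff|FF
F/II-1 ? I-1×I-2: ff|Ff|FF
F/II-2 ? I-1×I-2: ff|Ff|FF
⇒ F over [I-1,I-2,II-1,II-2]: 29 consistent
Z/I-1 ? ·: zz|Zz
Z/I-2 ? ·: zz|Zz
Z/II-1 ? I-1×I-2: zz|Zz|ZZ
Z/II-2 un I-1×I-2: zz
⇒ Z over [I-1,I-2,II-1,II-2]: 8 consistent

I-2 ∈ {FF Zz, FF zz, Ff Zz, Ff zz, ff Zz, ff zz}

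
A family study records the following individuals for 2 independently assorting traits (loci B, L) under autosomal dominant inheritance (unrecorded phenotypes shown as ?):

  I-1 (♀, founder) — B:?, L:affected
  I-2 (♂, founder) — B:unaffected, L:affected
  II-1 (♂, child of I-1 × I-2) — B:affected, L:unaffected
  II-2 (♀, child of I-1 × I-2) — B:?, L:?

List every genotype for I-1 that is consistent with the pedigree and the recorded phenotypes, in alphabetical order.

I-1 ∈ {BB Ll, Bb Ll}

B/I-1 ? ·: Bb|BB
B/I-2 un ·: bb
B/II-1 aff I-1×I-2: Bb
B/II-2 ? I-1×I-2: bb|Bb
⇒ B over [I-1,I-2,II-1,II-2]: 3 consistent
L/I-1 aff ·: Ll
L/I-2 aff ·: Ll
L/II-1 un I-1×I-2: ll
L/II-2 ? I-1×I-2: ll|Ll|LL
⇒ L over [I-1,I-2,II-1,II-2]: 3 consistent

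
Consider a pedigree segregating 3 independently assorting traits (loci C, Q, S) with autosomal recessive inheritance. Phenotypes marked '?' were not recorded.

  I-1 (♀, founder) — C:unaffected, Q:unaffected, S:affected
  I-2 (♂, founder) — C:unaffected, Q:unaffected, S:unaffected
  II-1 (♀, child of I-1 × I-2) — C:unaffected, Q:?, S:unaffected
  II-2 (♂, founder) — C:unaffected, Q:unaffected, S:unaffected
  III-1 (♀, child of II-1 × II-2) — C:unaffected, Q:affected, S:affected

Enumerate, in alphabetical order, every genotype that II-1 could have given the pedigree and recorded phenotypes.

II-1 ∈ {CC Qq Ss, CC qq Ss, Cc Qq Ss, Cc qq Ss}

C/I-1 un ·: CC|Cc
C/I-2 un ·: CC|Cc
C/II-1 un I-1×I-2: CC|Cc
C/II-2 un ·: CC|Cc
C/III-1 un II-1×II-2: CC|Cc
⇒ C over [I-1,I-2,II-1,II-2,III-1]: 24 consistent
Q/I-1 un ·: QQ|Qq
Q/I-2 un ·: QQ|Qq
Q/II-1 ? I-1×I-2: Qq|qq
Q/II-2 un ·: Qq
Q/III-1 aff II-1×II-2: qq
⇒ Q over [I-1,I-2,II-1,II-2,III-1]: 4 consistent
S/I-1 aff ·: ss
S/I-2 un ·: SS|Ss
S/II-1 un I-1×I-2: Ss
S/II-2 un ·: Ss
S/III-1 aff II-1×II-2: ss
⇒ S over [I-1,I-2,II-1,II-2,III-1]: 2 consistent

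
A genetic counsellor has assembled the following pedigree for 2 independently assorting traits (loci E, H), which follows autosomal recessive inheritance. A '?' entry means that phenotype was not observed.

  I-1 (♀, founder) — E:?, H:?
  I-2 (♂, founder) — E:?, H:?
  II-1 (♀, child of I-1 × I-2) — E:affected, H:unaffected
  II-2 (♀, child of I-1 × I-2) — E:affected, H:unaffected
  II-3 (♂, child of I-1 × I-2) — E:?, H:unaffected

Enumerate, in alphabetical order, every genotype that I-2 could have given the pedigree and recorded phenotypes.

I-2 ∈ {Ee HH, Ee Hh, Ee hh, ee HH, ee Hh, ee hh}

E/I-1 ? ·: Ee|ee
E/I-2 ? ·: Ee|ee
E/II-1 aff I-1×I-2: ee
E/II-2 aff I-1×I-2: ee
E/II-3 ? I-1×I-2: EE|Ee|ee
⇒ E over [I-1,I-2,II-1,II-2,II-3]: 8 consistent
H/I-1 ? ·: HH|Hh|hh
H/I-2 ? ·: HH|Hh|hh
H/II-1 un I-1×I-2: HH|Hh
H/II-2 un I-1×I-2: HH|Hh
H/II-3 un I-1×I-2: HH|Hh
⇒ H over [I-1,I-2,II-1,II-2,II-3]: 29 consistent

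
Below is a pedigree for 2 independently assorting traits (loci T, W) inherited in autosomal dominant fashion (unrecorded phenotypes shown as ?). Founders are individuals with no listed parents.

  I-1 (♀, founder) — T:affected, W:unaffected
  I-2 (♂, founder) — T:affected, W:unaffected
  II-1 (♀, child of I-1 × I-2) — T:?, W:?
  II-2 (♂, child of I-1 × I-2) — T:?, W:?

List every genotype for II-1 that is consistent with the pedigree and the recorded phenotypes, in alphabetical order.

II-1 ∈ {TT ww, Tt ww, tt ww}

T/I-1 aff ·: Tt|TT
T/I-2 aff ·: Tt|TT
T/II-1 ? I-1×I-2: tt|Tt|TT
T/II-2 ? I-1×I-2: tt|Tt|TT
⇒ T over [I-1,I-2,II-1,II-2]: 18 consistent
W/I-1 un ·: ww
W/I-2 un ·: ww
W/II-1 ? I-1×I-2: ww
W/II-2 ? I-1×I-2: ww
⇒ W over [I-1,I-2,II-1,II-2]: 1 consistent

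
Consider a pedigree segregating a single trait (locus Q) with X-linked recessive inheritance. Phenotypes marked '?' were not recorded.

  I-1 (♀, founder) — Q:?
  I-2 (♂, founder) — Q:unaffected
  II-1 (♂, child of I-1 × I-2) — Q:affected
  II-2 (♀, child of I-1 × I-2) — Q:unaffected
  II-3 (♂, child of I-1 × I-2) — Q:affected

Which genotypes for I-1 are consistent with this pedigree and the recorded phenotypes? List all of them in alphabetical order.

Q/I-1 ? ·: X^QX^q|X^qX^q
Q/I-2 un ·: X^QY
Q/II-1 aff I-1×I-2: X^qY
Q/II-2 un I-1×I-2: X^QX^Q|X^QX^q
Q/II-3 aff I-1×I-2: X^qY
⇒ Q over [I-1,I-2,II-1,II-2,II-3]: 3 consistent

I-1 ∈ {X^QX^q, X^qX^q}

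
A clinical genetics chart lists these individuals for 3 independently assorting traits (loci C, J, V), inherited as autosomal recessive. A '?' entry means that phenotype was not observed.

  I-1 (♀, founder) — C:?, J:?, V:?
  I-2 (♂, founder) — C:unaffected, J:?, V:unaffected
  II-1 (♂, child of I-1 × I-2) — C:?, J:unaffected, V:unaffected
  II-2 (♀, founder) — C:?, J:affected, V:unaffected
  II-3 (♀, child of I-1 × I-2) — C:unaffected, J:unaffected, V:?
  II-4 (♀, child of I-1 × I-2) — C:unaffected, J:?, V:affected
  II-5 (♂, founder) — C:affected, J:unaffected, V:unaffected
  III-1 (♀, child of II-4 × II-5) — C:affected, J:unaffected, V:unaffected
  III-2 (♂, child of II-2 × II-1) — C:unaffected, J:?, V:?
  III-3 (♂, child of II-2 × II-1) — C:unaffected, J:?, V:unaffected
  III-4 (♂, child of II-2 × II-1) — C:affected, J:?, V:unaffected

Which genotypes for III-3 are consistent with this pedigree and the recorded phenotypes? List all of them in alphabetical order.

III-3 ∈ {CC Jj VV, CC Jj Vv, CC jj VV, CC jj Vv, Cc Jj VV, Cc Jj Vv, Cc jj VV, Cc jj Vv}

C/I-1 ? ·: CC|Cc|cc
C/I-2 un ·: CC|Cc
C/II-1 ? I-1×I-2: Cc|cc
C/II-2 ? ·: Cc|cc
C/II-3 un I-1×I-2: CC|Cc
C/II-4 un I-1×I-2: Cc
C/II-5 aff ·: cc
C/III-1 aff II-4×II-5: cc
C/III-2 un II-2×II-1: CC|Cc
C/III-3 un II-2×II-1: CC|Cc
C/III-4 aff II-2×II-1: cc
⇒ C over [I-1,I-2,II-1,II-2,II-3,II-4,II-5,III-1,III-2,III-3,III-4]: 43 consistent
J/I-1 ? ·: JJ|Jj|jj
J/I-2 ? ·: JJ|Jj|jj
J/II-1 un I-1×I-2: JJ|Jj
J/II-2 aff ·: jj
J/II-3 un I-1×I-2: JJ|Jj
J/II-4 ? I-1×I-2: JJ|Jj|jj
J/II-5 un ·: JJ|Jj
J/III-1 un II-4×II-5: JJ|Jj
J/III-2 ? II-2×II-1: Jj|jj
J/III-3 ? II-2×II-1: Jj|jj
J/III-4 ? II-2×II-1: Jj|jj
⇒ J over [I-1,I-2,II-1,II-2,II-3,II-4,II-5,III-1,III-2,III-3,III-4]: 577 consistent
V/I-1 ? ·: Vv|vv
V/I-2 un ·: Vv
V/II-1 un I-1×I-2: VV|Vv
V/II-2 un ·: VV|Vv
V/II-3 ? I-1×I-2: VV|Vv|vv
V/II-4 aff I-1×I-2: vv
V/II-5 un ·: VV|Vv
V/III-1 un II-4×II-5: Vv
V/III-2 ? II-2×II-1: VV|Vv|vv
V/III-3 un II-2×II-1: VV|Vv
V/III-4 un II-2×II-1: VV|Vv
⇒ V over [I-1,I-2,II-1,II-2,II-3,II-4,II-5,III-1,III-2,III-3,III-4]: 254 consistent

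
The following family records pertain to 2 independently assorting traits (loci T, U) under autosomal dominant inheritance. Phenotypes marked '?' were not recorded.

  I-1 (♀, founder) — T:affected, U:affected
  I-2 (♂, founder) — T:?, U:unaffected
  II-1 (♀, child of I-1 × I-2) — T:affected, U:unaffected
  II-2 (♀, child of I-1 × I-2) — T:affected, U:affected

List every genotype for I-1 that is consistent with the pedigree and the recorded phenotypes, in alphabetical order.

T/I-1 aff ·: Tt|TT
T/I-2 ? ·: tt|Tt|TT
T/II-1 aff I-1×I-2: Tt|TT
T/II-2 aff I-1×I-2: Tt|TT
⇒ T over [I-1,I-2,II-1,II-2]: 15 consistent
U/I-1 aff ·: Uu
U/I-2 un ·: uu
U/II-1 un I-1×I-2: uu
U/II-2 aff I-1×I-2: Uu
⇒ U over [I-1,I-2,II-1,II-2]: 1 consistent

I-1 ∈ {TT Uu, Tt Uu}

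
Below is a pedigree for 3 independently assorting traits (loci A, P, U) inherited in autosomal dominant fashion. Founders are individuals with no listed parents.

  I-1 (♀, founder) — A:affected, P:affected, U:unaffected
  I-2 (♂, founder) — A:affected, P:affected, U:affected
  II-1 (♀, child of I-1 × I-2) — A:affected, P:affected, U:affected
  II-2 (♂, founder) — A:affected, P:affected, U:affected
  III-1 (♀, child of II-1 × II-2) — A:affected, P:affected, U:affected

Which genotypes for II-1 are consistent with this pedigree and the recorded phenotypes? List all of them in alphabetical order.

A/I-1 aff ·: Aa|AA
A/I-2 aff ·: Aa|AA
A/II-1 aff I-1×I-2: Aa|AA
A/II-2 aff ·: Aa|AA
A/III-1 aff II-1×II-2: Aa|AA
⇒ A over [I-1,I-2,II-1,II-2,III-1]: 24 consistent
P/I-1 aff ·: Pp|PP
P/I-2 aff ·: Pp|PP
P/II-1 aff I-1×I-2: Pp|PP
P/II-2 aff ·: Pp|PP
P/III-1 aff II-1×II-2: Pp|PP
⇒ P over [I-1,I-2,II-1,II-2,III-1]: 24 consistent
U/I-1 un ·: uu
U/I-2 aff ·: Uu|UU
U/II-1 aff I-1×I-2: Uu
U/II-2 aff ·: Uu|UU
U/III-1 aff II-1×II-2: Uu|UU
⇒ U over [I-1,I-2,II-1,II-2,III-1]: 8 consistent

II-1 ∈ {AA PP Uu, AA Pp Uu, Aa PP Uu, Aa Pp Uu}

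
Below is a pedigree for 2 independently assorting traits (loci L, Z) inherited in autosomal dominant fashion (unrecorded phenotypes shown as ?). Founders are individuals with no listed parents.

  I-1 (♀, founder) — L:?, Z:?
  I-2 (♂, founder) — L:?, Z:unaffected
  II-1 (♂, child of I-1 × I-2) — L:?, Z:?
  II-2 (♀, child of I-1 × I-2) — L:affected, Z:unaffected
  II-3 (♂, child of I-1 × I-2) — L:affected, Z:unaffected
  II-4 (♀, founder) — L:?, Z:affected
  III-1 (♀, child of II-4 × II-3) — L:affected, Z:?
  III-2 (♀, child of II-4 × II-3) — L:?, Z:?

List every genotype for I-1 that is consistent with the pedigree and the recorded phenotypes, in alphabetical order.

L/I-1 ? ·: ll|Ll|LL
L/I-2 ? ·: ll|Ll|LL
L/II-1 ? I-1×I-2: ll|Ll|LL
L/II-2 aff I-1×I-2: Ll|LL
L/II-3 aff I-1×I-2: Ll|LL
L/II-4 ? ·: ll|Ll|LL
L/III-1 aff II-4×II-3: Ll|LL
L/III-2 ? II-4×II-3: ll|Ll|LL
⇒ L over [I-1,I-2,II-1,II-2,II-3,II-4,III-1,III-2]: 330 consistent
Z/I-1 ? ·: zz|Zz
Z/I-2 un ·: zz
Z/II-1 ? I-1×I-2: zz|Zz
Z/II-2 un I-1×I-2: zz
Z/II-3 un I-1×I-2: zz
Z/II-4 aff ·: Zz|ZZ
Z/III-1 ? II-4×II-3: zz|Zz
Z/III-2 ? II-4×II-3: zz|Zz
⇒ Z over [I-1,I-2,II-1,II-2,II-3,II-4,III-1,III-2]: 15 consistent

I-1 ∈ {LL Zz, LL zz, Ll Zz, Ll zz, ll Zz, ll zz}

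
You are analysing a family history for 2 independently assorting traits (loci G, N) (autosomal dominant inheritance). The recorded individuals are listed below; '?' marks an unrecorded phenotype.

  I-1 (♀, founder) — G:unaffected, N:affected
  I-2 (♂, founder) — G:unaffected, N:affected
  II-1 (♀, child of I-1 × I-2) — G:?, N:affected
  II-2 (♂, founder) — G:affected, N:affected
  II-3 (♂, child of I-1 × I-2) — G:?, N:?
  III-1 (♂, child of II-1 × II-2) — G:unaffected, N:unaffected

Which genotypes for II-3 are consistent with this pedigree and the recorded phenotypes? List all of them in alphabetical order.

G/I-1 un ·: gg
G/I-2 un ·: gg
G/II-1 ? I-1×I-2: gg
G/II-2 aff ·: Gg
G/II-3 ? I-1×I-2: gg
G/III-1 un II-1×II-2: gg
⇒ G over [I-1,I-2,II-1,II-2,II-3,III-1]: 1 consistent
N/I-1 aff ·: Nn|NN
N/I-2 aff ·: Nn|NN
N/II-1 aff I-1×I-2: Nn
N/II-2 aff ·: Nn
N/II-3 ? I-1×I-2: nn|Nn|NN
N/III-1 un II-1×II-2: nn
⇒ N over [I-1,I-2,II-1,II-2,II-3,III-1]: 7 consistent

II-3 ∈ {gg NN, gg Nn, gg nn}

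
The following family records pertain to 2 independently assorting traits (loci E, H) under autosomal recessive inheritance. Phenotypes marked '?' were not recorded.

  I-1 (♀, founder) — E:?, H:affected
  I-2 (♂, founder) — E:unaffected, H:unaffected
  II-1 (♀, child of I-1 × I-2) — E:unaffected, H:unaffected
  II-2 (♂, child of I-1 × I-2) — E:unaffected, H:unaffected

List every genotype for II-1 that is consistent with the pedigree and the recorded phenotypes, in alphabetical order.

E/I-1 ? ·: EE|Ee|ee
E/I-2 un ·: EE|Ee
E/II-1 un I-1×I-2: EE|Ee
E/II-2 un I-1×I-2: EE|Ee
⇒ E over [I-1,I-2,II-1,II-2]: 15 consistent
H/I-1 aff ·: hh
H/I-2 un ·: HH|Hh
H/II-1 un I-1×I-2: Hh
H/II-2 un I-1×I-2: Hh
⇒ H over [I-1,I-2,II-1,II-2]: 2 consistent

II-1 ∈ {EE Hh, Ee Hh}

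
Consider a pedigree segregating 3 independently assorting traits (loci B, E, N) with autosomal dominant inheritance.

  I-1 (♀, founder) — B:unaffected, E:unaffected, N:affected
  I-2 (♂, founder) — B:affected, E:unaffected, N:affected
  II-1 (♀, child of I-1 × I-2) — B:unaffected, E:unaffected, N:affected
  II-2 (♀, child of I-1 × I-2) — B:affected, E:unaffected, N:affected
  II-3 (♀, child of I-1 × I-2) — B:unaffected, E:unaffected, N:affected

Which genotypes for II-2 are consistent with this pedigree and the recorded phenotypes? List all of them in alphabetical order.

B/I-1 un ·: bb
B/I-2 aff ·: Bb
B/II-1 un I-1×I-2: bb
B/II-2 aff I-1×I-2: Bb
B/II-3 un I-1×I-2: bb
⇒ B over [I-1,I-2,II-1,II-2,II-3]: 1 consistent
E/I-1 un ·: ee
E/I-2 un ·: ee
E/II-1 un I-1×I-2: ee
E/II-2 un I-1×I-2: ee
E/II-3 un I-1×I-2: ee
⇒ E over [I-1,I-2,II-1,II-2,II-3]: 1 consistent
N/I-1 aff ·: Nn|NN
N/I-2 aff ·: Nn|NN
N/II-1 aff I-1×I-2: Nn|NN
N/II-2 aff I-1×I-2: Nn|NN
N/II-3 aff I-1×I-2: Nn|NN
⇒ N over [I-1,I-2,II-1,II-2,II-3]: 25 consistent

II-2 ∈ {Bb ee NN, Bb ee Nn}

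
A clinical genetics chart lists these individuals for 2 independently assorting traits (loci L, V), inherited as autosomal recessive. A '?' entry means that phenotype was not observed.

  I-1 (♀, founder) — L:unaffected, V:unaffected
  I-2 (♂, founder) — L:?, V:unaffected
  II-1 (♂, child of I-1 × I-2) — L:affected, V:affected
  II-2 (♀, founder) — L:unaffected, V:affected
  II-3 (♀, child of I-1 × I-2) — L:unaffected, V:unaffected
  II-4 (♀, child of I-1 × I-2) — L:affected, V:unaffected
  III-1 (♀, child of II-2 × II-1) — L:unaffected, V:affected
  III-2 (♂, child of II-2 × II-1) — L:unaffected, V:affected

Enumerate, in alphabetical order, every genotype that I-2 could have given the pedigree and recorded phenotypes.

I-2 ∈ {Ll Vv, ll Vv}

L/I-1 un ·: Ll
L/I-2 ? ·: Ll|ll
L/II-1 aff I-1×I-2: ll
L/II-2 un ·: LL|Ll
L/II-3 un I-1×I-2: LL|Ll
L/II-4 aff I-1×I-2: ll
L/III-1 un II-2×II-1: Ll
L/III-2 un II-2×II-1: Ll
⇒ L over [I-1,I-2,II-1,II-2,II-3,II-4,III-1,III-2]: 6 consistent
V/I-1 un ·: Vv
V/I-2 un ·: Vv
V/II-1 aff I-1×I-2: vv
V/II-2 aff ·: vv
V/II-3 un I-1×I-2: VV|Vv
V/II-4 un I-1×I-2: VV|Vv
V/III-1 aff II-2×II-1: vv
V/III-2 aff II-2×II-1: vv
⇒ V over [I-1,I-2,II-1,II-2,II-3,II-4,III-1,III-2]: 4 consistent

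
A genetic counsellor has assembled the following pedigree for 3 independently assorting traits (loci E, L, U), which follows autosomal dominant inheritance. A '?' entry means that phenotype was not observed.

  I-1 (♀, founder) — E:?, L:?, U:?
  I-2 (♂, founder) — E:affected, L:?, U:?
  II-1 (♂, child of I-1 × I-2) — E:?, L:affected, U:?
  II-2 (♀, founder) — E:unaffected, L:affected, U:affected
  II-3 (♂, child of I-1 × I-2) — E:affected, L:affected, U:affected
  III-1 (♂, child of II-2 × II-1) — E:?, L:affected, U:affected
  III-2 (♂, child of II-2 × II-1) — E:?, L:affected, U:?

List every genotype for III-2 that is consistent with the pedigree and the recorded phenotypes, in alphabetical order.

E/I-1 ? ·: ee|Ee|EE
E/I-2 aff ·: Ee|EE
E/II-1 ? I-1×I-2: ee|Ee|EE
E/II-2 un ·: ee
E/II-3 aff I-1×I-2: Ee|EE
E/III-1 ? II-2×II-1: ee|Ee
E/III-2 ? II-2×II-1: ee|Ee
⇒ E over [I-1,I-2,II-1,II-2,II-3,III-1,III-2]: 42 consistent
L/I-1 ? ·: ll|Ll|LL
L/I-2 ? ·: ll|Ll|LL
L/II-1 aff I-1×I-2: Ll|LL
L/II-2 aff ·: Ll|LL
L/II-3 aff I-1×I-2: Ll|LL
L/III-1 aff II-2×II-1: Ll|LL
L/III-2 aff II-2×II-1: Ll|LL
⇒ L over [I-1,I-2,II-1,II-2,II-3,III-1,III-2]: 115 consistent
U/I-1 ? ·: uu|Uu|UU
U/I-2 ? ·: uu|Uu|UU
U/II-1 ? I-1×I-2: uu|Uu|UU
U/II-2 aff ·: Uu|UU
U/II-3 aff I-1×I-2: Uu|UU
U/III-1 aff II-2×II-1: Uu|UU
U/III-2 ? II-2×II-1: uu|Uu|UU
⇒ U over [I-1,I-2,II-1,II-2,II-3,III-1,III-2]: 147 consistent

III-2 ∈ {Ee LL UU, Ee LL Uu, Ee LL uu, Ee Ll UU, Ee Ll Uu, Ee Ll uu, ee LL UU, ee LL Uu, ee LL uu, ee Ll UU, ee Ll Uu, ee Ll uu}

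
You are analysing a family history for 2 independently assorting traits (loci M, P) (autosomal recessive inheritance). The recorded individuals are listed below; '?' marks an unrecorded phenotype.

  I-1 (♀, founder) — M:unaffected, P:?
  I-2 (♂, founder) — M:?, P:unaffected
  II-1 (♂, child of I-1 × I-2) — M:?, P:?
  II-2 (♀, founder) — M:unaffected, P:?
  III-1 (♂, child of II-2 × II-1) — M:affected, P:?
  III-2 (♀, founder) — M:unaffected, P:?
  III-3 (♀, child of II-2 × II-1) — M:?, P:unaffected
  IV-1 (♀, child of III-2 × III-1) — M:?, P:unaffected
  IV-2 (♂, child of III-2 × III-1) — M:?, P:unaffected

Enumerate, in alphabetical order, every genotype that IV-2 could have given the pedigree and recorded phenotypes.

M/I-1 un ·: MM|Mm
M/I-2 ? ·: MM|Mm|mm
M/II-1 ? I-1×I-2: Mm|mm
M/II-2 un ·: Mm
M/III-1 aff II-2×II-1: mm
M/III-2 un ·: MM|Mm
M/III-3 ? II-2×II-1: MM|Mm|mm
M/IV-1 ? III-2×III-1: Mm|mm
M/IV-2 ? III-2×III-1: Mm|mm
⇒ M over [I-1,I-2,II-1,II-2,III-1,III-2,III-3,IV-1,IV-2]: 95 consistent
P/I-1 ? ·: PP|Pp|pp
P/I-2 un ·: PP|Pp
P/II-1 ? I-1×I-2: PP|Pp|pp
P/II-2 ? ·: PP|Pp|pp
P/III-1 ? II-2×II-1: PP|Pp|pp
P/III-2 ? ·: PP|Pp|pp
P/III-3 un II-2×II-1: PP|Pp
P/IV-1 un III-2×III-1: PP|Pp
P/IV-2 un III-2×III-1: PP|Pp
⇒ P over [I-1,I-2,II-1,II-2,III-1,III-2,III-3,IV-1,IV-2]: 595 consistent

IV-2 ∈ {Mm PP, Mm Pp, mm PP, mm Pp}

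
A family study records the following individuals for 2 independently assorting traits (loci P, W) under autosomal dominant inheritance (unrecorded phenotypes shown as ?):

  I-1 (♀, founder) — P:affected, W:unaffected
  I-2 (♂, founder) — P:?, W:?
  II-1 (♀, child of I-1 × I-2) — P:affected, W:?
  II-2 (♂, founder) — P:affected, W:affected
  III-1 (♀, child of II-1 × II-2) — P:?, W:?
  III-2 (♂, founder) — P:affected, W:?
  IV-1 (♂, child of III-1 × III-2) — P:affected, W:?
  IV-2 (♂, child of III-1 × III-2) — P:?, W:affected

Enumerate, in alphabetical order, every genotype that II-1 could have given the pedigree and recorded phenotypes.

P/I-1 aff ·: Pp|PP
P/I-2 ? ·: pp|Pp|PP
P/II-1 aff I-1×I-2: Pp|PP
P/II-2 aff ·: Pp|PP
P/III-1 ? II-1×II-2: pp|Pp|PP
P/III-2 aff ·: Pp|PP
P/IV-1 aff III-1×III-2: Pp|PP
P/IV-2 ? III-1×III-2: pp|Pp|PP
⇒ P over [I-1,I-2,II-1,II-2,III-1,III-2,IV-1,IV-2]: 245 consistent
W/I-1 un ·: ww
W/I-2 ? ·: ww|Ww|WW
W/II-1 ? I-1×I-2: ww|Ww
W/II-2 aff ·: Ww|WW
W/III-1 ? II-1×II-2: ww|Ww|WW
W/III-2 ? ·: ww|Ww|WW
W/IV-1 ? III-1×III-2: ww|Ww|WW
W/IV-2 aff III-1×III-2: Ww|WW
⇒ W over [I-1,I-2,II-1,II-2,III-1,III-2,IV-1,IV-2]: 132 consistent

II-1 ∈ {PP Ww, PP ww, Pp Ww, Pp ww}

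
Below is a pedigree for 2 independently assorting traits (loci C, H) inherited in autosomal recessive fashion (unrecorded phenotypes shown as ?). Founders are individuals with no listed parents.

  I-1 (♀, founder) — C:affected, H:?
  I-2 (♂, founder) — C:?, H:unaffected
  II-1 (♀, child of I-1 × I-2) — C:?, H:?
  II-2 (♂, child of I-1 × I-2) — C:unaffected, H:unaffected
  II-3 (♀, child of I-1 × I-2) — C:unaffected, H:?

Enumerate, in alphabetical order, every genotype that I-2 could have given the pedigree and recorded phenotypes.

I-2 ∈ {CC HH, CC Hh, Cc HH, Cc Hh}

C/I-1 aff ·: cc
C/I-2 ? ·: CC|Cc
C/II-1 ? I-1×I-2: Cc|cc
C/II-2 un I-1×I-2: Cc
C/II-3 un I-1×I-2: Cc
⇒ C over [I-1,I-2,II-1,II-2,II-3]: 3 consistent
H/I-1 ? ·: HH|Hh|hh
H/I-2 un ·: HH|Hh
H/II-1 ? I-1×I-2: HH|Hh|hh
H/II-2 un I-1×I-2: HH|Hh
H/II-3 ? I-1×I-2: HH|Hh|hh
⇒ H over [I-1,I-2,II-1,II-2,II-3]: 40 consistent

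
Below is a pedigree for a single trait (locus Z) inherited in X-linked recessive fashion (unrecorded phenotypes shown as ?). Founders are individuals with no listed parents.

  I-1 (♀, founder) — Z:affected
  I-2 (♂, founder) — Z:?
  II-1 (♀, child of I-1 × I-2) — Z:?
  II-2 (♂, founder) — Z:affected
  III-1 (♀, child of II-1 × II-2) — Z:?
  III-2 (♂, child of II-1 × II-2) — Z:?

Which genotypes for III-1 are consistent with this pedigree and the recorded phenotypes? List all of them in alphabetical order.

Z/I-1 aff ·: X^zX^z
Z/I-2 ? ·: X^ZY|X^zY
Z/II-1 ? I-1×I-2: X^ZX^z|X^zX^z
Z/II-2 aff ·: X^zY
Z/III-1 ? II-1×II-2: X^ZX^z|X^zX^z
Z/III-2 ? II-1×II-2: X^ZY|X^zY
⇒ Z over [I-1,I-2,II-1,II-2,III-1,III-2]: 5 consistent

III-1 ∈ {X^ZX^z, X^zX^z}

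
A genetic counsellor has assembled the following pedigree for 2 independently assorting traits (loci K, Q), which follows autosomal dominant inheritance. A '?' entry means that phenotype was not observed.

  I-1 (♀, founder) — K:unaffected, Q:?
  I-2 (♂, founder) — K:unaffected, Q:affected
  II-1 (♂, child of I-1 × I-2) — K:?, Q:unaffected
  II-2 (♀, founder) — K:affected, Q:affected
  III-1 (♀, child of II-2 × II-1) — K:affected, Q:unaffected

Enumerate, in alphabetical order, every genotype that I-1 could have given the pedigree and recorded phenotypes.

I-1 ∈ {kk Qq, kk qq}

K/I-1 un ·: kk
K/I-2 un ·: kk
K/II-1 ? I-1×I-2: kk
K/II-2 aff ·: Kk|KK
K/III-1 aff II-2×II-1: Kk
⇒ K over [I-1,I-2,II-1,II-2,III-1]: 2 consistent
Q/I-1 ? ·: qq|Qq
Q/I-2 aff ·: Qq
Q/II-1 un I-1×I-2: qq
Q/II-2 aff ·: Qq
Q/III-1 un II-2×II-1: qq
⇒ Q over [I-1,I-2,II-1,II-2,III-1]: 2 consistent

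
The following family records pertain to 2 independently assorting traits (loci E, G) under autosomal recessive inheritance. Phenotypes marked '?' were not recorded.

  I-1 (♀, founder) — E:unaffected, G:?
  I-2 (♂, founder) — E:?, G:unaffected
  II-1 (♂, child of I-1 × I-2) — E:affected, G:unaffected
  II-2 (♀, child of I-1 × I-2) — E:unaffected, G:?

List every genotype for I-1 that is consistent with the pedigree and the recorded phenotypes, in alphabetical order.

I-1 ∈ {Ee GG, Ee Gg, Ee gg}

E/I-1 un ·: Ee
E/I-2 ? ·: Ee|ee
E/II-1 aff I-1×I-2: ee
E/II-2 un I-1×I-2: EE|Ee
⇒ E over [I-1,I-2,II-1,II-2]: 3 consistent
G/I-1 ? ·: GG|Gg|gg
G/I-2 un ·: GG|Gg
G/II-1 un I-1×I-2: GG|Gg
G/II-2 ? I-1×I-2: GG|Gg|gg
⇒ G over [I-1,I-2,II-1,II-2]: 18 consistent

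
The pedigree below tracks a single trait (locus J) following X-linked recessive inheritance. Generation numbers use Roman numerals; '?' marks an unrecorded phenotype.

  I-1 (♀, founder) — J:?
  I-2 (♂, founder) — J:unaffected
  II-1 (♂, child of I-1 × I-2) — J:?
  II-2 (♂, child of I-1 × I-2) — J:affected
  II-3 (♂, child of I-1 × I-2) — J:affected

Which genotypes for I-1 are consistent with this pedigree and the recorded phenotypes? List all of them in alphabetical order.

J/I-1 ? ·: X^JX^j|X^jX^j
J/I-2 un ·: X^JY
J/II-1 ? I-1×I-2: X^JY|X^jY
J/II-2 aff I-1×I-2: X^jY
J/II-3 aff I-1×I-2: X^jY
⇒ J over [I-1,I-2,II-1,II-2,II-3]: 3 consistent

I-1 ∈ {X^JX^j, X^jX^j}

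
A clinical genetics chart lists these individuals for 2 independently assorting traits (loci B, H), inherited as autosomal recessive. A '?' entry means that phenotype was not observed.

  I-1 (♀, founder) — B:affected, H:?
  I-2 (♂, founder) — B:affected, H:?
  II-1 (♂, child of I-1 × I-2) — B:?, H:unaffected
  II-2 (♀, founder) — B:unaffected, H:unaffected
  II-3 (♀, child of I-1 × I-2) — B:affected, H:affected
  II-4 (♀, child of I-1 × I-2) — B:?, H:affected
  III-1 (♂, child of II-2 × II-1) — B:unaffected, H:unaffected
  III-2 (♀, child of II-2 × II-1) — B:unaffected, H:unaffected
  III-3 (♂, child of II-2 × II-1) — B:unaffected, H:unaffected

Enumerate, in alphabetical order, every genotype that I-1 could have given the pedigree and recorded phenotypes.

I-1 ∈ {bb Hh, bb hh}

B/I-1 aff ·: bb
B/I-2 aff ·: bb
B/II-1 ? I-1×I-2: bb
B/II-2 un ·: BB|Bb
B/II-3 aff I-1×I-2: bb
B/II-4 ? I-1×I-2: bb
B/III-1 un II-2×II-1: Bb
B/III-2 un II-2×II-1: Bb
B/III-3 un II-2×II-1: Bb
⇒ B over [I-1,I-2,II-1,II-2,II-3,II-4,III-1,III-2,III-3]: 2 consistent
H/I-1 ? ·: Hh|hh
H/I-2 ? ·: Hh|hh
H/II-1 un I-1×I-2: HH|Hh
H/II-2 un ·: HH|Hh
H/II-3 aff I-1×I-2: hh
H/II-4 aff I-1×I-2: hh
H/III-1 un II-2×II-1: HH|Hh
H/III-2 un II-2×II-1: HH|Hh
H/III-3 un II-2×II-1: HH|Hh
⇒ H over [I-1,I-2,II-1,II-2,II-3,II-4,III-1,III-2,III-3]: 57 consistent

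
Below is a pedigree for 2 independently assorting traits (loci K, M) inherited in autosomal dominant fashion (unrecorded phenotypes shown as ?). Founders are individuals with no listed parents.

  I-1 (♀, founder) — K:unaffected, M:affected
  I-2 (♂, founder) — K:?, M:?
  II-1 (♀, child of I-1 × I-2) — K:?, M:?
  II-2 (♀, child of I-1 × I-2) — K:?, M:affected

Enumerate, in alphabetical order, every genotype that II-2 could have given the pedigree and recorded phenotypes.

K/I-1 un ·: kk
K/I-2 ? ·: kk|Kk|KK
K/II-1 ? I-1×I-2: kk|Kk
K/II-2 ? I-1×I-2: kk|Kk
⇒ K over [I-1,I-2,II-1,II-2]: 6 consistent
M/I-1 aff ·: Mm|MM
M/I-2 ? ·: mm|Mm|MM
M/II-1 ? I-1×I-2: mm|Mm|MM
M/II-2 aff I-1×I-2: Mm|MM
⇒ M over [I-1,I-2,II-1,II-2]: 18 consistent

II-2 ∈ {Kk MM, Kk Mm, kk MM, kk Mm}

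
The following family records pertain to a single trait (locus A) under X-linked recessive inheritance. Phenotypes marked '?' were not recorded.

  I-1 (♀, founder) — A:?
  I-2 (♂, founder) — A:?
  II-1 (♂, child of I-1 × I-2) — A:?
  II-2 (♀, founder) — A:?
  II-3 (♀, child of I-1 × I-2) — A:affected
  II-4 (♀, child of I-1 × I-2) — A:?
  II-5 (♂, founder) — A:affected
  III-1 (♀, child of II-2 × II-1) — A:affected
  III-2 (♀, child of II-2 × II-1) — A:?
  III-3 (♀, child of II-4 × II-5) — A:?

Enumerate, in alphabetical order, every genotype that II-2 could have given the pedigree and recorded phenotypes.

II-2 ∈ {X^AX^a, X^aX^a}

A/I-1 ? ·: X^AX^a|X^aX^a
A/I-2 ? ·: X^aY
A/II-1 ? I-1×I-2: X^aY
A/II-2 ? ·: X^AX^a|X^aX^a
A/II-3 aff I-1×I-2: X^aX^a
A/II-4 ? I-1×I-2: X^AX^a|X^aX^a
A/II-5 aff ·: X^aY
A/III-1 aff II-2×II-1: X^aX^a
A/III-2 ? II-2×II-1: X^AX^a|X^aX^a
A/III-3 ? II-4×II-5: X^AX^a|X^aX^a
⇒ A over [I-1,I-2,II-1,II-2,II-3,II-4,II-5,III-1,III-2,III-3]: 12 consistent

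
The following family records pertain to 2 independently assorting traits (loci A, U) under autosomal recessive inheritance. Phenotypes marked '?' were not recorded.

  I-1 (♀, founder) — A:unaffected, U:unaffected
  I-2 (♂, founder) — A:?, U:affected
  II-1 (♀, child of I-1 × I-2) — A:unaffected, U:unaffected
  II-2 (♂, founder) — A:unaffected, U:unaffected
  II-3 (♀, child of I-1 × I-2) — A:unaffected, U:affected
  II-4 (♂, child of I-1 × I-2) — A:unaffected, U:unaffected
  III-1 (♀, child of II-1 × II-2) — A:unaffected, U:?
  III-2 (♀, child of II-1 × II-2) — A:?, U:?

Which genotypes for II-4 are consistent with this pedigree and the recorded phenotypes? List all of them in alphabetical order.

A/I-1 un ·: AA|Aa
A/I-2 ? ·: AA|Aa|aa
A/II-1 un I-1×I-2: AA|Aa
A/II-2 un ·: AA|Aa
A/II-3 un I-1×I-2: AA|Aa
A/II-4 un I-1×I-2: AA|Aa
A/III-1 un II-1×II-2: AA|Aa
A/III-2 ? II-1×II-2: AA|Aa|aa
⇒ A over [I-1,I-2,II-1,II-2,II-3,II-4,III-1,III-2]: 205 consistent
U/I-1 un ·: Uu
U/I-2 aff ·: uu
U/II-1 un I-1×I-2: Uu
U/II-2 un ·: UU|Uu
U/II-3 aff I-1×I-2: uu
U/II-4 un I-1×I-2: Uu
U/III-1 ? II-1×II-2: UU|Uu|uu
U/III-2 ? II-1×II-2: UU|Uu|uu
⇒ U over [I-1,I-2,II-1,II-2,II-3,II-4,III-1,III-2]: 13 consistent

II-4 ∈ {AA Uu, Aa Uu}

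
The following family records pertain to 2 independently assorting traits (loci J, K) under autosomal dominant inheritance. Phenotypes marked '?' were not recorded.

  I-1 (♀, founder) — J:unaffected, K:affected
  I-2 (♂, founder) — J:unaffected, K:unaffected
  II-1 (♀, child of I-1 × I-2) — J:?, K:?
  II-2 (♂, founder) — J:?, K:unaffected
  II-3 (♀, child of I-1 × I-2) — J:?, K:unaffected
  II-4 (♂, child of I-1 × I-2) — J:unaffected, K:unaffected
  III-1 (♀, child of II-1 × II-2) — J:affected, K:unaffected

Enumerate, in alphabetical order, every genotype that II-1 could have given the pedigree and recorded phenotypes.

II-1 ∈ {jj Kk, jj kk}

J/I-1 un ·: jj
J/I-2 un ·: jj
J/II-1 ? I-1×I-2: jj
J/II-2 ? ·: Jj|JJ
J/II-3 ? I-1×I-2: jj
J/II-4 un I-1×I-2: jj
J/III-1 aff II-1×II-2: Jj
⇒ J over [I-1,I-2,II-1,II-2,II-3,II-4,III-1]: 2 consistent
K/I-1 aff ·: Kk
K/I-2 un ·: kk
K/II-1 ? I-1×I-2: kk|Kk
K/II-2 un ·: kk
K/II-3 un I-1×I-2: kk
K/II-4 un I-1×I-2: kk
K/III-1 un II-1×II-2: kk
⇒ K over [I-1,I-2,II-1,II-2,II-3,II-4,III-1]: 2 consistent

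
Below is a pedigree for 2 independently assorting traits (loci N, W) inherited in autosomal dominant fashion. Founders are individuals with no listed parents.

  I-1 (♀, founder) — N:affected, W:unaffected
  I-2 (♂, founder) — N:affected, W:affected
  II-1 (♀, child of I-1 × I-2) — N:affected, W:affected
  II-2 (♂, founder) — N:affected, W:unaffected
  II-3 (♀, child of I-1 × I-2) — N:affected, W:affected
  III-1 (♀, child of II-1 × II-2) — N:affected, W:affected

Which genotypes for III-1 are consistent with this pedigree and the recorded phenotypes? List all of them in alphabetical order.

III-1 ∈ {NN Ww, Nn Ww}

N/I-1 aff ·: Nn|NN
N/I-2 aff ·: Nn|NN
N/II-1 aff I-1×I-2: Nn|NN
N/II-2 aff ·: Nn|NN
N/II-3 aff I-1×I-2: Nn|NN
N/III-1 aff II-1×II-2: Nn|NN
⇒ N over [I-1,I-2,II-1,II-2,II-3,III-1]: 45 consistent
W/I-1 un ·: ww
W/I-2 aff ·: Ww|WW
W/II-1 aff I-1×I-2: Ww
W/II-2 un ·: ww
W/II-3 aff I-1×I-2: Ww
W/III-1 aff II-1×II-2: Ww
⇒ W over [I-1,I-2,II-1,II-2,II-3,III-1]: 2 consistent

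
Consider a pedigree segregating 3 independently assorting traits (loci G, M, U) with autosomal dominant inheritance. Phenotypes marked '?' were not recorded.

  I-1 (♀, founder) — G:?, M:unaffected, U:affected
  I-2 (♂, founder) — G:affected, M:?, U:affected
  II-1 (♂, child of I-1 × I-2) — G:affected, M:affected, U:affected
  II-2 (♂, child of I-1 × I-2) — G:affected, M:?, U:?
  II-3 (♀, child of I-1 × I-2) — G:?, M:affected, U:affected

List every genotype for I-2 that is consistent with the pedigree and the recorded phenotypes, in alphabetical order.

G/I-1 ? ·: gg|Gg|GG
G/I-2 aff ·: Gg|GG
G/II-1 aff I-1×I-2: Gg|GG
G/II-2 aff I-1×I-2: Gg|GG
G/II-3 ? I-1×I-2: gg|Gg|GG
⇒ G over [I-1,I-2,II-1,II-2,II-3]: 32 consistent
M/I-1 un ·: mm
M/I-2 ? ·: Mm|MM
M/II-1 aff I-1×I-2: Mm
M/II-2 ? I-1×I-2: mm|Mm
M/II-3 aff I-1×I-2: Mm
⇒ M over [I-1,I-2,II-1,II-2,II-3]: 3 consistent
U/I-1 aff ·: Uu|UU
U/I-2 aff ·: Uu|UU
U/II-1 aff I-1×I-2: Uu|UU
U/II-2 ? I-1×I-2: uu|Uu|UU
U/II-3 aff I-1×I-2: Uu|UU
⇒ U over [I-1,I-2,II-1,II-2,II-3]: 29 consistent

I-2 ∈ {GG MM UU, GG MM Uu, GG Mm UU, GG Mm Uu, Gg MM UU, Gg MM Uu, Gg Mm UU, Gg Mm Uu}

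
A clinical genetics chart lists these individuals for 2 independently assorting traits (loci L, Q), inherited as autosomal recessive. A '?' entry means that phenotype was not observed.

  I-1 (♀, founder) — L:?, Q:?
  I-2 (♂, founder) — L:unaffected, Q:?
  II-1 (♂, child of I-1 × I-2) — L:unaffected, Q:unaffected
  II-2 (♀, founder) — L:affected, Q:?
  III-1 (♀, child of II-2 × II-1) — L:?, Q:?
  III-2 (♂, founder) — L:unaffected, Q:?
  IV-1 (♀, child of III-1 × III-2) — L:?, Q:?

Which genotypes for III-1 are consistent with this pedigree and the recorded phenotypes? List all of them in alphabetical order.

L/I-1 ? ·: LL|Ll|ll
L/I-2 un ·: LL|Ll
L/II-1 un I-1×I-2: LL|Ll
L/II-2 aff ·: ll
L/III-1 ? II-2×II-1: Ll|ll
L/III-2 un ·: LL|Ll
L/IV-1 ? III-1×III-2: LL|Ll|ll
⇒ L over [I-1,I-2,II-1,II-2,III-1,III-2,IV-1]: 60 consistent
Q/I-1 ? ·: QQ|Qq|qq
Q/I-2 ? ·: QQ|Qq|qq
Q/II-1 un I-1×I-2: QQ|Qq
Q/II-2 ? ·: QQ|Qq|qq
Q/III-1 ? II-2×II-1: QQ|Qq|qq
Q/III-2 ? ·: QQ|Qq|qq
Q/IV-1 ? III-1×III-2: QQ|Qq|qq
⇒ Q over [I-1,I-2,II-1,II-2,III-1,III-2,IV-1]: 347 consistent

III-1 ∈ {Ll QQ, Ll Qq, Ll qq, ll QQ, ll Qq, ll qq}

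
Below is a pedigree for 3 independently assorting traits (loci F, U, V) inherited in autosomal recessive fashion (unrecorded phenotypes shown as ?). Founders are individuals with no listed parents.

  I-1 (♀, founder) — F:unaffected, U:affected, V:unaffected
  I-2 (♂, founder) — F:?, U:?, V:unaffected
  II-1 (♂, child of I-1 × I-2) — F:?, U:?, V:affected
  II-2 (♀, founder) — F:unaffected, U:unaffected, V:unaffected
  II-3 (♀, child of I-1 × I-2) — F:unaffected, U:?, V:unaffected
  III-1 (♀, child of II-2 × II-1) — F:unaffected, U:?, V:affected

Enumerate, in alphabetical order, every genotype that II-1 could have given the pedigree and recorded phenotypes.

II-1 ∈ {FF Uu vv, FF uu vv, Ff Uu vv, Ff uu vv, ff Uu vv, ff uu vv}

F/I-1 un ·: FF|Ff
F/I-2 ? ·: FF|Ff|ff
F/II-1 ? I-1×I-2: FF|Ff|ff
F/II-2 un ·: FF|Ff
F/II-3 un I-1×I-2: FF|Ff
F/III-1 un II-2×II-1: FF|Ff
⇒ F over [I-1,I-2,II-1,II-2,II-3,III-1]: 59 consistent
U/I-1 aff ·: uu
U/I-2 ? ·: UU|Uu|uu
U/II-1 ? I-1×I-2: Uu|uu
U/II-2 un ·: UU|Uu
U/II-3 ? I-1×I-2: Uu|uu
U/III-1 ? II-2×II-1: UU|Uu|uu
⇒ U over [I-1,I-2,II-1,II-2,II-3,III-1]: 24 consistent
V/I-1 un ·: Vv
V/I-2 un ·: Vv
V/II-1 aff I-1×I-2: vv
V/II-2 un ·: Vv
V/II-3 un I-1×I-2: VV|Vv
V/III-1 aff II-2×II-1: vv
⇒ V over [I-1,I-2,II-1,II-2,II-3,III-1]: 2 consistent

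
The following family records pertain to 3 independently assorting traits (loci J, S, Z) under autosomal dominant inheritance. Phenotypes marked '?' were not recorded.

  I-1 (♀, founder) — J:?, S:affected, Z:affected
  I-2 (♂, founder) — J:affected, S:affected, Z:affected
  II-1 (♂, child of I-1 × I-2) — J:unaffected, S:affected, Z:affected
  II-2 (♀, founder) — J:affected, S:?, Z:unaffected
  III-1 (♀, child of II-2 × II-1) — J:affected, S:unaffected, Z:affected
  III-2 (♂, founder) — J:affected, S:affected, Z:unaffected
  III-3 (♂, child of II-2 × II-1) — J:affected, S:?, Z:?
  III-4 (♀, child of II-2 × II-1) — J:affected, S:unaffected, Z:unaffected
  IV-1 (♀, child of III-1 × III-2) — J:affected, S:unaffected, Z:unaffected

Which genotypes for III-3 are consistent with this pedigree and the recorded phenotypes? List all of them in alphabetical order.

J/I-1 ? ·: jj|Jj
J/I-2 aff ·: Jj
J/II-1 un I-1×I-2: jj
J/II-2 aff ·: Jj|JJ
J/III-1 aff II-2×II-1: Jj
J/III-2 aff ·: Jj|JJ
J/III-3 aff II-2×II-1: Jj
J/III-4 aff II-2×II-1: Jj
J/IV-1 aff III-1×III-2: Jj|JJ
⇒ J over [I-1,I-2,II-1,II-2,III-1,III-2,III-3,III-4,IV-1]: 16 consistent
S/I-1 aff ·: Ss|SS
S/I-2 aff ·: Ss|SS
S/II-1 aff I-1×I-2: Ss
S/II-2 ? ·: ss|Ss
S/III-1 un II-2×II-1: ss
S/III-2 aff ·: Ss
S/III-3 ? II-2×II-1: ss|Ss|SS
S/III-4 un II-2×II-1: ss
S/IV-1 un III-1×III-2: ss
⇒ S over [I-1,I-2,II-1,II-2,III-1,III-2,III-3,III-4,IV-1]: 15 consistent
Z/I-1 aff ·: Zz|ZZ
Z/I-2 aff ·: Zz|ZZ
Z/II-1 aff I-1×I-2: Zz
Z/II-2 un ·: zz
Z/III-1 aff II-2×II-1: Zz
Z/III-2 un ·: zz
Z/III-3 ? II-2×II-1: zz|Zz
Z/III-4 un II-2×II-1: zz
Z/IV-1 un III-1×III-2: zz
⇒ Z over [I-1,I-2,II-1,II-2,III-1,III-2,III-3,III-4,IV-1]: 6 consistent

III-3 ∈ {Jj SS Zz, Jj SS zz, Jj Ss Zz, Jj Ss zz, Jj ss Zz, Jj ss zz}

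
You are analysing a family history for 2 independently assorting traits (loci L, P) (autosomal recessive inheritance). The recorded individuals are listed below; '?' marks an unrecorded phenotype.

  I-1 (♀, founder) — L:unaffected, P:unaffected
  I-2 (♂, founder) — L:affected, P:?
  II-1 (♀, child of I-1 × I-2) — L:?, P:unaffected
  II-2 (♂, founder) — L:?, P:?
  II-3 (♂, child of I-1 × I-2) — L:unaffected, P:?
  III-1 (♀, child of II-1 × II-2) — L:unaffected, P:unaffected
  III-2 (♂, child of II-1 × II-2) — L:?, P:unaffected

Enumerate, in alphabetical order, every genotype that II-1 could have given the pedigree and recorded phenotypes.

L/I-1 un ·: LL|Ll
L/I-2 aff ·: ll
L/II-1 ? I-1×I-2: Ll|ll
L/II-2 ? ·: LL|Ll|ll
L/II-3 un I-1×I-2: Ll
L/III-1 un II-1×II-2: LL|Ll
L/III-2 ? II-1×II-2: LL|Ll|ll
⇒ L over [I-1,I-2,II-1,II-2,II-3,III-1,III-2]: 27 consistent
P/I-1 un ·: PP|Pp
P/I-2 ? ·: PP|Pp|pp
P/II-1 un I-1×I-2: PP|Pp
P/II-2 ? ·: PP|Pp|pp
P/II-3 ? I-1×I-2: PP|Pp|pp
P/III-1 un II-1×II-2: PP|Pp
P/III-2 un II-1×II-2: PP|Pp
⇒ P over [I-1,I-2,II-1,II-2,II-3,III-1,III-2]: 138 consistent

II-1 ∈ {Ll PP, Ll Pp, ll PP, ll Pp}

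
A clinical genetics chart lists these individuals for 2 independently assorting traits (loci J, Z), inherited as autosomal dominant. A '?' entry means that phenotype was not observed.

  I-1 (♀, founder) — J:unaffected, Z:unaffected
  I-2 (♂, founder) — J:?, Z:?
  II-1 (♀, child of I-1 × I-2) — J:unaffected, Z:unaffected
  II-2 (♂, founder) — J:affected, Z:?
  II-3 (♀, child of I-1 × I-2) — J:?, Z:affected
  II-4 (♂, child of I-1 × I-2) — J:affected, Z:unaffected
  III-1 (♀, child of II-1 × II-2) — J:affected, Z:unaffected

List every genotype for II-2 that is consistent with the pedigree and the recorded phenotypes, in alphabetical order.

J/I-1 un ·: jj
J/I-2 ? ·: Jj
J/II-1 un I-1×I-2: jj
J/II-2 aff ·: Jj|JJ
J/II-3 ? I-1×I-2: jj|Jj
J/II-4 aff I-1×I-2: Jj
J/III-1 aff II-1×II-2: Jj
⇒ J over [I-1,I-2,II-1,II-2,II-3,II-4,III-1]: 4 consistent
Z/I-1 un ·: zz
Z/I-2 ? ·: Zz
Z/II-1 un I-1×I-2: zz
Z/II-2 ? ·: zz|Zz
Z/II-3 aff I-1×I-2: Zz
Z/II-4 un I-1×I-2: zz
Z/III-1 un II-1×II-2: zz
⇒ Z over [I-1,I-2,II-1,II-2,II-3,II-4,III-1]: 2 consistent

II-2 ∈ {JJ Zz, JJ zz, Jj Zz, Jj zz}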